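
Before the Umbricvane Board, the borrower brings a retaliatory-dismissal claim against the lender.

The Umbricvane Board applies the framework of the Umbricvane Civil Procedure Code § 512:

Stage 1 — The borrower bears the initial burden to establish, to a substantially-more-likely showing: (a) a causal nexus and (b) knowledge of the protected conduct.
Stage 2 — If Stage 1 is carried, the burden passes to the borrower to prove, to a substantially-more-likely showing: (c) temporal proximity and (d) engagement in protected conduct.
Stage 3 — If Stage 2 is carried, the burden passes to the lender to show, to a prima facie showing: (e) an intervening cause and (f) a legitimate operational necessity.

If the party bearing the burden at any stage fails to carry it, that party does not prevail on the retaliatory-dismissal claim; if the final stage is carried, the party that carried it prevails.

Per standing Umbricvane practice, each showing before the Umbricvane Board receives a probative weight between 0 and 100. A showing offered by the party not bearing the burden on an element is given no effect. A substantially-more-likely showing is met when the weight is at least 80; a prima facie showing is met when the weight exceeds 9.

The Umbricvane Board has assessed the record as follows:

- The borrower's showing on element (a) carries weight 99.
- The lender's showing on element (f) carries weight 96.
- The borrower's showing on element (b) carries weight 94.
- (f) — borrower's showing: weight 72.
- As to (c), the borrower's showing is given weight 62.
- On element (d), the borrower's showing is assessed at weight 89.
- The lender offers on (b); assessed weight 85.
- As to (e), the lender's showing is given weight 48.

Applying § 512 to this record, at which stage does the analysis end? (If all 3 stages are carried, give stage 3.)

Stage 1 (borrower, a substantially-more-likely showing, weight is at least 80): (a) 99 ≥ 80 — meets; (b) 94 (lender's 85 disregarded) ≥ 80 — meets.
  Stage 1 carried; the burden remains with the borrower.
Stage 2 (borrower, a substantially-more-likely showing, weight is at least 80): (c) 62 < 80 — fails; (d) 89 ≥ 80 — meets.
  Stage 2 not carried; the borrower fails its burden.
The lender prevails.

stage 2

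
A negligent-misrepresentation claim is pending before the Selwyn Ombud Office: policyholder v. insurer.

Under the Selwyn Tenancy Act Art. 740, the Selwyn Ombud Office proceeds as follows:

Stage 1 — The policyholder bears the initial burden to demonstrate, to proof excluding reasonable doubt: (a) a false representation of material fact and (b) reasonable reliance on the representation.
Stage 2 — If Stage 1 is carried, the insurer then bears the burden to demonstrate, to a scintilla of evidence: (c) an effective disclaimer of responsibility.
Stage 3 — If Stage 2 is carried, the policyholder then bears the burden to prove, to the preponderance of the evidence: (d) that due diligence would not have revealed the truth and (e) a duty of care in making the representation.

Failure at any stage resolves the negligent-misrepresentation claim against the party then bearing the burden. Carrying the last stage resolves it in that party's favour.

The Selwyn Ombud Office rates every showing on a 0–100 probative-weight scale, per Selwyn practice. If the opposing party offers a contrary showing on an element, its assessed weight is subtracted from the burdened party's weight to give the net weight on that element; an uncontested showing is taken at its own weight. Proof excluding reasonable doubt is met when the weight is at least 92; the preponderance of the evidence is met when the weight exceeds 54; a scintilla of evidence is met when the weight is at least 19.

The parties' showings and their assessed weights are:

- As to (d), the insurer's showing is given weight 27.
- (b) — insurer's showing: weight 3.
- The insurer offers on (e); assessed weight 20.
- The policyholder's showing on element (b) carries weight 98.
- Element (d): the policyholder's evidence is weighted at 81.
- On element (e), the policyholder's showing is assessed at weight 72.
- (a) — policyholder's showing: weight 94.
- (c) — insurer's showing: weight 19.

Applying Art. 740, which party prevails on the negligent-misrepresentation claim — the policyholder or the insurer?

Stage 1 (policyholder, proof excluding reasonable doubt, weight is at least 92): (a) 94 ≥ 92 — meets; (b) net 98−3=95 ≥ 92 — meets.
  All elements met. The burden passes to the insurer.
Stage 2 (insurer, a scintilla of evidence, weight is at least 19): (c) 19 ≥ 19 — meets.
  Stage 2 carried; the burden shifts to the policyholder.
Stage 3 (policyholder, the preponderance of the evidence, weight exceeds 54): (d) net 81−27=54 ≤ 54 — fails; (e) net 72−20=52 ≤ 54 — fails.
  Not every element is met, so the policyholder fails to carry Stage 3.
The insurer prevails.

insurer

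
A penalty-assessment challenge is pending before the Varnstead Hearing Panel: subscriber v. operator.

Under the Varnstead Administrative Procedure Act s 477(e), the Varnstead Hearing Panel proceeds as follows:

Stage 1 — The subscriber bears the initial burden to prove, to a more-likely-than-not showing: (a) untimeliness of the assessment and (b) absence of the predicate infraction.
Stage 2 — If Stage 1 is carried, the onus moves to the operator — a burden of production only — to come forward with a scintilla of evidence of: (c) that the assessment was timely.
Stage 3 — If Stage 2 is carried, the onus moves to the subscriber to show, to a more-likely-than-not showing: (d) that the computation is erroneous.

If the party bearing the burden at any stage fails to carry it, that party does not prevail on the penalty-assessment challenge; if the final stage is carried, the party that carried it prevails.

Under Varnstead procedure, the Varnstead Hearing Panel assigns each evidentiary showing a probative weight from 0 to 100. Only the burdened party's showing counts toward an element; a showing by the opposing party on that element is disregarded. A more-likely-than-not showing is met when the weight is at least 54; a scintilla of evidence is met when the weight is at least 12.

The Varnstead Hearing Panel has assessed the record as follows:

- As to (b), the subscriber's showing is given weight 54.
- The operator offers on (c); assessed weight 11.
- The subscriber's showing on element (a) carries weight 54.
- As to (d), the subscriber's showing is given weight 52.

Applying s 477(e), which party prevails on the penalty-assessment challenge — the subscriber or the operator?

Stage 1 (subscriber, a more-likely-than-not showing, weight is at least 54): (a) 54 ≥ 54 — meets; (b) 54 ≥ 54 — meets.
  All elements met. The burden passes to the operator.
Stage 2 (operator, a scintilla of evidence, weight is at least 12): (c) 11 < 12 — fails.
  The operator does not carry Stage 2.
The analysis ends at Stage 2; the subscriber prevails.

subscriber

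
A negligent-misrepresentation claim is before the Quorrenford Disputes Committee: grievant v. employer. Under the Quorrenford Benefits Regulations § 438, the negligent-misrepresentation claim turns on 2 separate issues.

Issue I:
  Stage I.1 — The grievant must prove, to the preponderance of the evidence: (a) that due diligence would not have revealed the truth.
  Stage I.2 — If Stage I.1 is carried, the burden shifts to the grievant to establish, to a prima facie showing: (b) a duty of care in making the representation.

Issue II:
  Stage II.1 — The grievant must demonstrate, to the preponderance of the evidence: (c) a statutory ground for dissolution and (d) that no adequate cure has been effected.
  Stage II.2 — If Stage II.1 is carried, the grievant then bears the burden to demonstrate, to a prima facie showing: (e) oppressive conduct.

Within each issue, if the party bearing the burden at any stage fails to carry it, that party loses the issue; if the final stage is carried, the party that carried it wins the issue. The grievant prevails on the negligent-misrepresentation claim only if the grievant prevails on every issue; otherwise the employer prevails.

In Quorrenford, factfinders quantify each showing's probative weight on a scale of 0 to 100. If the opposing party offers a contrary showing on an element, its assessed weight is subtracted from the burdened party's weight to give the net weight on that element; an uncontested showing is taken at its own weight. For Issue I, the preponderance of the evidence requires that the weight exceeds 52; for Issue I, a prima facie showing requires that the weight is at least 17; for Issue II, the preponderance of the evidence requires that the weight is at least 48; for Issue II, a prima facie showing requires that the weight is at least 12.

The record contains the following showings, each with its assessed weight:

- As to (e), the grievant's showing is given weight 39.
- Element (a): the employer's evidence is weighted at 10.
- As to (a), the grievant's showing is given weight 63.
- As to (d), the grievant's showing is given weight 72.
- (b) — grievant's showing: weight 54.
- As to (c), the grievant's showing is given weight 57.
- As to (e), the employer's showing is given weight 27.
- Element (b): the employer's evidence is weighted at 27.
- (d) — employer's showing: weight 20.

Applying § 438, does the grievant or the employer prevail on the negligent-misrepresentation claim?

— Issue I —
Stage I.1 — burden on grievant; standard: the preponderance of the evidence (weight exceeds 52).
    (a): 63 − 10 = 53 > 52 [met]
  All elements met. The grievant retains the burden for Stage I.2.
Stage I.2 — burden on grievant; standard: a prima facie showing (weight is at least 17).
    (b): 54 − 27 = 27 ≥ 17 [met]
  All elements met at the final stage.
Every stage carried; the grievant prevails on this issue.
— Issue II —
Stage II.1 (grievant, the preponderance of the evidence, weight is at least 48): (c) 57 ≥ 48 — meets; (d) net 72−20=52 ≥ 48 — meets.
  All elements met. The grievant retains the burden for Stage II.2.
Stage II.2 (grievant, a prima facie showing, weight is at least 12): (e) net 39−27=12 ≥ 12 — meets.
  Stage II.2 carried; the final stage is satisfied.
All stages carried — the grievant prevails on this issue.
Per-issue: Issue I → grievant; Issue II → grievant. The grievant must prevail on every issue; overall, the grievant prevails.

grievant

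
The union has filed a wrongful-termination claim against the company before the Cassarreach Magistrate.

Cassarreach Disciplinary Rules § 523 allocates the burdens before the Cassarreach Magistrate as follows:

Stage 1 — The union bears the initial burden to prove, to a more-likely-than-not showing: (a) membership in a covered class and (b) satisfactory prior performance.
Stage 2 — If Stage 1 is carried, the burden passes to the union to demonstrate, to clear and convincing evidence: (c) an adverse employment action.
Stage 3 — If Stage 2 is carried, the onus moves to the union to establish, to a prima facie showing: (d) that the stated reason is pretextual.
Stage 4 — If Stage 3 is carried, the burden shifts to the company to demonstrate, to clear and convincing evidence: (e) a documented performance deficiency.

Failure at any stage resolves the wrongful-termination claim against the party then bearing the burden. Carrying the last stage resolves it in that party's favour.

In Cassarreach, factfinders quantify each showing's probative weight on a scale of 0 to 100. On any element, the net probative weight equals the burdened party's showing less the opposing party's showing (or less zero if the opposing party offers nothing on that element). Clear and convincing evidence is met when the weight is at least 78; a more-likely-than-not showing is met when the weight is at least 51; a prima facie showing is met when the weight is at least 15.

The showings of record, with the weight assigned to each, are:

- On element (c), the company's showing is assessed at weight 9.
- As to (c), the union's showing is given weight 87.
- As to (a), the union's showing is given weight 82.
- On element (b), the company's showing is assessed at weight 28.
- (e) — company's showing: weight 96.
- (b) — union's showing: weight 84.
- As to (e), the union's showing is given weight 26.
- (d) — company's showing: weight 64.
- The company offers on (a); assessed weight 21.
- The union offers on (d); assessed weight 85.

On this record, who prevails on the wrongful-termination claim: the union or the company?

union

At Stage 1 the union must meet a more-likely-than-not showing (weight is at least 51): on (a) the weight is 82 less the opposing 21 gives net 61, which does reach 51, so (a) meets the standard; on (b) the weight is 84 less the opposing 28 gives net 56, which does reach 51, so (b) meets the standard.
  All elements met. The union retains the burden for Stage 2.
At Stage 2 the union must meet clear and convincing evidence (weight is at least 78): on (c) the weight is 87 less the opposing 9 gives net 78, which does reach 78, so (c) meets the standard.
  Stage 2 is satisfied; the union continues to bear the burden.
At Stage 3 the union must meet a prima facie showing (weight is at least 15): on (d) the weight is 85 less the opposing 64 gives net 21, ≥ 15, so (d) meets the standard.
  Stage 3 carried; the burden shifts to the company.
At Stage 4 the company must meet clear and convincing evidence (weight is at least 78): on (e) the weight is 96 less the opposing 26 gives net 70, < 78, so (e) does not meet the standard.
  Not every element is met, so the company fails to carry Stage 4.
So the union prevails.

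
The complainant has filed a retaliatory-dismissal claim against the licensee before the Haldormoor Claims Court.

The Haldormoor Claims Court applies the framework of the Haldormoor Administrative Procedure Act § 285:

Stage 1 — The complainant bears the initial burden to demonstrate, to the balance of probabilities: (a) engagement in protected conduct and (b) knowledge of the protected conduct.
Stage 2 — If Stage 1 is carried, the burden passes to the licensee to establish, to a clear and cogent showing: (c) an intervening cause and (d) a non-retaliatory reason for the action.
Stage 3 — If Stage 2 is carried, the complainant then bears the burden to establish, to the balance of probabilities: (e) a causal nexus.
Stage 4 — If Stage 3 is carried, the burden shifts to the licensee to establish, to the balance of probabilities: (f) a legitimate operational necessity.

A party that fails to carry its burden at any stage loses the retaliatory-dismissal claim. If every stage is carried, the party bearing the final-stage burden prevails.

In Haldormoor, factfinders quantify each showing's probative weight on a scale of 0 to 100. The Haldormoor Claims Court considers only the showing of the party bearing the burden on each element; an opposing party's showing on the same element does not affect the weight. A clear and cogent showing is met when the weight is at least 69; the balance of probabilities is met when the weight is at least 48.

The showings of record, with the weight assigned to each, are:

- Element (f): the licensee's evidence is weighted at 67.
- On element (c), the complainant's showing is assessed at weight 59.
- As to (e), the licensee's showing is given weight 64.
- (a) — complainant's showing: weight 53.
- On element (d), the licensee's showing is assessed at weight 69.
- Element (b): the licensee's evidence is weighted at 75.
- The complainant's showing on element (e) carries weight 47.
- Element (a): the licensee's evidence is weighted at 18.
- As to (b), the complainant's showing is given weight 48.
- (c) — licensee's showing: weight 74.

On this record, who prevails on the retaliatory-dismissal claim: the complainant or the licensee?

Stage 1 (complainant, the balance of probabilities, weight is at least 48): (a) 53 (licensee's 18 disregarded) ≥ 48 — meets; (b) 48 (licensee's 75 disregarded) ≥ 48 — meets.
  Stage 1 carried; the burden shifts to the licensee.
Stage 2 (licensee, a clear and cogent showing, weight is at least 69): (c) 74 (complainant's 59 disregarded) ≥ 69 — meets; (d) 69 ≥ 69 — meets.
  Stage 2 is satisfied; the onus moves to the complainant.
Stage 3 (complainant, the balance of probabilities, weight is at least 48): (e) 47 (licensee's 64 disregarded) < 48 — fails.
  Not every element is met, so the complainant fails to carry Stage 3.
The licensee prevails.

licensee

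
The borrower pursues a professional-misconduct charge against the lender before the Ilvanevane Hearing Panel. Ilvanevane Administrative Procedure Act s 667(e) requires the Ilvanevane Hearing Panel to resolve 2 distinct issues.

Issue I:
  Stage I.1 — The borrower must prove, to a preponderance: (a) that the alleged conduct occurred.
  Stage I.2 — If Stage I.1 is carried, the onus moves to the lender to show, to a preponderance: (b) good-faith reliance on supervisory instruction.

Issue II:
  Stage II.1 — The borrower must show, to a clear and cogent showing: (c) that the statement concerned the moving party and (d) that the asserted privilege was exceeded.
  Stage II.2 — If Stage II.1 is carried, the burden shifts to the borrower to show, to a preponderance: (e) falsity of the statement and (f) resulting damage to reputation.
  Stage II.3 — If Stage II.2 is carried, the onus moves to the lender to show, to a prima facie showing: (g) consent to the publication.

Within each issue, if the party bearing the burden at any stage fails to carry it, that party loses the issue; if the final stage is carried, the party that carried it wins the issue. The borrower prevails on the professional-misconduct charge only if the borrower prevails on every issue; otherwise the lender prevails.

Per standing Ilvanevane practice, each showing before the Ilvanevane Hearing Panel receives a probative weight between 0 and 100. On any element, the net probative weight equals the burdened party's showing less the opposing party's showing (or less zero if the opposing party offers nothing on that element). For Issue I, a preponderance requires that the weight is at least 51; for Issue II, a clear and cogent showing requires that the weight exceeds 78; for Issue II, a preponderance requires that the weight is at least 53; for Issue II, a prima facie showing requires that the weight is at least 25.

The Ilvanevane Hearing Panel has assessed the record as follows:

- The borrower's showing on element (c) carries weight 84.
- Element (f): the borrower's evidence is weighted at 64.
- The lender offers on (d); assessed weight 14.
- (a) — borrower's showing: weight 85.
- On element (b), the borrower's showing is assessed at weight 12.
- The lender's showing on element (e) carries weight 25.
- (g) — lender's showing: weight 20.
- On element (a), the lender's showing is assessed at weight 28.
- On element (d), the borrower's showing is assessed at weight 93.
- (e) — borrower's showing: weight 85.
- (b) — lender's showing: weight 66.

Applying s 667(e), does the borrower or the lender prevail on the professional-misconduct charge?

lender

— Issue I —
Stage I.1 (borrower, a preponderance, weight is at least 51): (a) net 85−28=57 ≥ 51 — meets.
  Stage I.1 is satisfied; the onus moves to the lender.
Stage I.2 (lender, a preponderance, weight is at least 51): (b) net 66−12=54 ≥ 51 — meets.
  Stage I.2 carried; the final stage is satisfied.
With every stage satisfied, the lender prevails on this issue.
— Issue II —
Stage II.1 — burden on borrower; standard: a clear and cogent showing (weight exceeds 78).
    (c): 84 > 78 [met]
    (d): 93 − 14 = 79 > 78 [met]
  Stage II.1 carried; the burden remains with the borrower.
Stage II.2 — burden on borrower; standard: a preponderance (weight is at least 53).
    (e): 85 − 25 = 60 ≥ 53 [met]
    (f): 64 ≥ 53 [met]
  The borrower carries Stage II.2; the lender now bears the burden.
Stage II.3 — burden on lender; standard: a prima facie showing (weight is at least 25).
    (g): 20 < 25 [not met]
  Not every element is met, so the lender fails to carry Stage II.3.
The analysis ends at Stage II.3; the borrower prevails on this issue.
Per-issue: Issue I → lender; Issue II → borrower. The borrower must prevail on every issue; overall, the lender prevails.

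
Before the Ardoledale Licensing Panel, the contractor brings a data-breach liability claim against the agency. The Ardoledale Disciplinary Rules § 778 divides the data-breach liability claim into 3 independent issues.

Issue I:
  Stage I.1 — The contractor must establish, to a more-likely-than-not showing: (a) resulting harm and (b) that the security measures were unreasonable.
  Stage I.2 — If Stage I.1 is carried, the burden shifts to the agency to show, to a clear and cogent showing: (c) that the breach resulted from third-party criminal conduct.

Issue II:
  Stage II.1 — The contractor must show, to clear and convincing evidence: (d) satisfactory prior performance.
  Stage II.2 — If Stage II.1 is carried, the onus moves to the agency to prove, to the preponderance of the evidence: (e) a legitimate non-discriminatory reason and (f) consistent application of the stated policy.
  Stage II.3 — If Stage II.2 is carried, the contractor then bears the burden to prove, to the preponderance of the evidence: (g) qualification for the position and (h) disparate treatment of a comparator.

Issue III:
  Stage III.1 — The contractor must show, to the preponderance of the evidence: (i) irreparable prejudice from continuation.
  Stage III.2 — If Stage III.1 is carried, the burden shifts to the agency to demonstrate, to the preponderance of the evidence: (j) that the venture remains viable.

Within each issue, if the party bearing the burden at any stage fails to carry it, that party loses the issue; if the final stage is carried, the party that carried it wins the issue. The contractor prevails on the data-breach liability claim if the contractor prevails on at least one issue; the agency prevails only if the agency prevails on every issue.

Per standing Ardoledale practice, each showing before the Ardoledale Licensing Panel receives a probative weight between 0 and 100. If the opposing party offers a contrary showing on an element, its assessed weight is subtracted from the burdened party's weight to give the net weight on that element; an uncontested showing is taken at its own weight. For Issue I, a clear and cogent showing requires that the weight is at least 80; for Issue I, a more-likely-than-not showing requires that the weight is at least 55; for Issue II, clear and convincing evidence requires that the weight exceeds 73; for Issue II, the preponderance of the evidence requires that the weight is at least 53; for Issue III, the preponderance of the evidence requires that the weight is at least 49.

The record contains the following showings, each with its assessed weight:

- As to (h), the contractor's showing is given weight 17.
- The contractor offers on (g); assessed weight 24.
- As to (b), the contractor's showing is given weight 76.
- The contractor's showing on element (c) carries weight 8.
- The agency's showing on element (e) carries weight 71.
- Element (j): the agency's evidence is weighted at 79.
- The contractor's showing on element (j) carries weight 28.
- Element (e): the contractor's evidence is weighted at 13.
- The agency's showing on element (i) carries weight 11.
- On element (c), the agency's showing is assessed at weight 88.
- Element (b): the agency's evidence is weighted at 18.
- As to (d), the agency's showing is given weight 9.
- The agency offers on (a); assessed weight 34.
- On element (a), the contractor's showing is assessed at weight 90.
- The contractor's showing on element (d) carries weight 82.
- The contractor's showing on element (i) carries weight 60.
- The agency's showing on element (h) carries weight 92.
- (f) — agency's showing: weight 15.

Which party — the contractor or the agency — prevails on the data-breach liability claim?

agency

— Issue I —
Stage I.1 (contractor, a more-likely-than-not showing, weight is at least 55): (a) net 90−34=56 ≥ 55 — meets; (b) net 76−18=58 ≥ 55 — meets.
  The contractor carries Stage I.1; the agency now bears the burden.
Stage I.2 (agency, a clear and cogent showing, weight is at least 80): (c) net 88−8=80 ≥ 80 — meets.
  The agency carries the last stage.
With every stage satisfied, the agency prevails on this issue.
— Issue II —
At Stage II.1 the contractor must meet clear and convincing evidence (weight exceeds 73): on (d) the weight is 82 less the opposing 9 gives net 73, which does not exceed 73, so (d) does not meet the standard.
  The contractor does not carry Stage II.1.
The analysis ends at Stage II.1; the agency prevails on this issue.
— Issue III —
Stage III.1 — burden on contractor; standard: the preponderance of the evidence (weight is at least 49).
    (i): 60 − 11 = 49 ≥ 49 [met]
  All elements met. The burden passes to the agency.
Stage III.2 — burden on agency; standard: the preponderance of the evidence (weight is at least 49).
    (j): 79 − 28 = 51 ≥ 49 [met]
  Stage III.2 carried; the final stage is satisfied.
With every stage satisfied, the agency prevails on this issue.
Per-issue: Issue I → agency; Issue II → agency; Issue III → agency. The contractor must prevail on at least one issue; overall, the agency prevails.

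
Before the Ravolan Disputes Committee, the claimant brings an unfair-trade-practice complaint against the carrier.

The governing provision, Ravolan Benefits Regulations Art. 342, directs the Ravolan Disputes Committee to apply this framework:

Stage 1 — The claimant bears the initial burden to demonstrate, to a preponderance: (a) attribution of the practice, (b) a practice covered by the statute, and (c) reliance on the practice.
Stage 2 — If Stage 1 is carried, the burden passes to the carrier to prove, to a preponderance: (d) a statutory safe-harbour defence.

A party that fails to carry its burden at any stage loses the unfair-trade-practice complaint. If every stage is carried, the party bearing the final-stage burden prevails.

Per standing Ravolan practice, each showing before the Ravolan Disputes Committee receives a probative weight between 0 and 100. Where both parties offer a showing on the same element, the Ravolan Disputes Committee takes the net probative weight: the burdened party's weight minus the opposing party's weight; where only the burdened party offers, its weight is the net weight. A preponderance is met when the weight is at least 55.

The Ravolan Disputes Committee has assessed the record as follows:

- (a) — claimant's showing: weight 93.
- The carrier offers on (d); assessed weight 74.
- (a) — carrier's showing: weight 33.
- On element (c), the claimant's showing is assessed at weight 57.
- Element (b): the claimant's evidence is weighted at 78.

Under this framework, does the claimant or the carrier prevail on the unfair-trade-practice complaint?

Stage 1 (claimant, a preponderance, weight is at least 55): (a) net 93−33=60 ≥ 55 — meets; (b) 78 ≥ 55 — meets; (c) 57 ≥ 55 — meets.
  Stage 1 carried; the burden shifts to the carrier.
Stage 2 (carrier, a preponderance, weight is at least 55): (d) 74 ≥ 55 — meets.
  All elements met at the final stage.
All stages carried — the carrier prevails.

carrier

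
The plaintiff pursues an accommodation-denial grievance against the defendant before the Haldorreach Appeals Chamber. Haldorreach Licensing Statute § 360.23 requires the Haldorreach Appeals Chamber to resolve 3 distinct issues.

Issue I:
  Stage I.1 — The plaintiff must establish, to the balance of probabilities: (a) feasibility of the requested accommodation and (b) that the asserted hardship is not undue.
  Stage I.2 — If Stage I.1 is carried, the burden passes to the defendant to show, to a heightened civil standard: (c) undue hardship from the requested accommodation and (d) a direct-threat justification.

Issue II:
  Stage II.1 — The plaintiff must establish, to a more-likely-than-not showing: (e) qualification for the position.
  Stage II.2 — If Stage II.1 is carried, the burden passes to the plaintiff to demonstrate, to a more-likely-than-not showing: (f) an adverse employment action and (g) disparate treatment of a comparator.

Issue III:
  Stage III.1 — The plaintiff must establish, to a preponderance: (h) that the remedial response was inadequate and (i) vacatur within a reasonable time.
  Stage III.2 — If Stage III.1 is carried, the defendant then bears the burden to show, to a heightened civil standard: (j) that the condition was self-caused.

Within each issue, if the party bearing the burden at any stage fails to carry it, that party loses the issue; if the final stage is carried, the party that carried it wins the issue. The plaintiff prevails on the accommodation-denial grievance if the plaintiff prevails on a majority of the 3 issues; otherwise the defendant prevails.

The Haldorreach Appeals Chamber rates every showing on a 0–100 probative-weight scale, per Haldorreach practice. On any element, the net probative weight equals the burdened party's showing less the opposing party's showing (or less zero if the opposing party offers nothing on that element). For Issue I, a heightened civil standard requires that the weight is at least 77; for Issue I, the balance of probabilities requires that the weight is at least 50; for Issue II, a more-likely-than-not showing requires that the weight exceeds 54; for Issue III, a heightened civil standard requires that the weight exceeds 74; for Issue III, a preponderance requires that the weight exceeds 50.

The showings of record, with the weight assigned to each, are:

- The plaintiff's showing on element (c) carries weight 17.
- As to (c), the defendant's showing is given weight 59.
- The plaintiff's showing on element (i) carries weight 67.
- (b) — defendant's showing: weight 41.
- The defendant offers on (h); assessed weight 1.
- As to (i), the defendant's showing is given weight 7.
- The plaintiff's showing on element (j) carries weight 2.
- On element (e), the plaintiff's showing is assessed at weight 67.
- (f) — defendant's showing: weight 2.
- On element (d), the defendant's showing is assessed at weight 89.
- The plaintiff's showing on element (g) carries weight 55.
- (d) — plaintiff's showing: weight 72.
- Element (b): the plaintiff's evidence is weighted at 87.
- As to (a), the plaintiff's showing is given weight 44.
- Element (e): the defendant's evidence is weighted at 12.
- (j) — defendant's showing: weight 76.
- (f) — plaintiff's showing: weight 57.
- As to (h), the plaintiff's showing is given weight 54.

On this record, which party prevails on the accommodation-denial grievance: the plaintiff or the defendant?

— Issue I —
Stage I.1 (plaintiff, the balance of probabilities, weight is at least 50): (a) 44 < 50 — fails; (b) net 87−41=46 < 50 — fails.
  Not every element is met, so the plaintiff fails to carry Stage I.1.
So the defendant prevails on this issue.
— Issue II —
At Stage II.1 the plaintiff must meet a more-likely-than-not showing (weight exceeds 54): on (e) the weight is 67 less the opposing 12 gives net 55, > 54, so (e) meets the standard.
  Stage II.1 carried; the burden remains with the plaintiff.
At Stage II.2 the plaintiff must meet a more-likely-than-not showing (weight exceeds 54): on (f) the weight is 57 less the opposing 2 gives net 55, which does exceed 54, so (f) meets the standard; on (g) the weight is 55, which does exceed 54, so (g) meets the standard.
  All elements met at the final stage.
All stages carried — the plaintiff prevails on this issue.
— Issue III —
Stage III.1 (plaintiff, a preponderance, weight exceeds 50): (h) net 54−1=53 > 50 — meets; (i) net 67−7=60 > 50 — meets.
  All elements met. The burden passes to the defendant.
Stage III.2 (defendant, a heightened civil standard, weight exceeds 74): (j) net 76−2=74 ≤ 74 — fails.
  The defendant does not carry Stage III.2.
The plaintiff prevails on this issue.
Per-issue: Issue I → defendant; Issue II → plaintiff; Issue III → plaintiff. The plaintiff must prevail on a majority of issues; overall, the plaintiff prevails.

plaintiff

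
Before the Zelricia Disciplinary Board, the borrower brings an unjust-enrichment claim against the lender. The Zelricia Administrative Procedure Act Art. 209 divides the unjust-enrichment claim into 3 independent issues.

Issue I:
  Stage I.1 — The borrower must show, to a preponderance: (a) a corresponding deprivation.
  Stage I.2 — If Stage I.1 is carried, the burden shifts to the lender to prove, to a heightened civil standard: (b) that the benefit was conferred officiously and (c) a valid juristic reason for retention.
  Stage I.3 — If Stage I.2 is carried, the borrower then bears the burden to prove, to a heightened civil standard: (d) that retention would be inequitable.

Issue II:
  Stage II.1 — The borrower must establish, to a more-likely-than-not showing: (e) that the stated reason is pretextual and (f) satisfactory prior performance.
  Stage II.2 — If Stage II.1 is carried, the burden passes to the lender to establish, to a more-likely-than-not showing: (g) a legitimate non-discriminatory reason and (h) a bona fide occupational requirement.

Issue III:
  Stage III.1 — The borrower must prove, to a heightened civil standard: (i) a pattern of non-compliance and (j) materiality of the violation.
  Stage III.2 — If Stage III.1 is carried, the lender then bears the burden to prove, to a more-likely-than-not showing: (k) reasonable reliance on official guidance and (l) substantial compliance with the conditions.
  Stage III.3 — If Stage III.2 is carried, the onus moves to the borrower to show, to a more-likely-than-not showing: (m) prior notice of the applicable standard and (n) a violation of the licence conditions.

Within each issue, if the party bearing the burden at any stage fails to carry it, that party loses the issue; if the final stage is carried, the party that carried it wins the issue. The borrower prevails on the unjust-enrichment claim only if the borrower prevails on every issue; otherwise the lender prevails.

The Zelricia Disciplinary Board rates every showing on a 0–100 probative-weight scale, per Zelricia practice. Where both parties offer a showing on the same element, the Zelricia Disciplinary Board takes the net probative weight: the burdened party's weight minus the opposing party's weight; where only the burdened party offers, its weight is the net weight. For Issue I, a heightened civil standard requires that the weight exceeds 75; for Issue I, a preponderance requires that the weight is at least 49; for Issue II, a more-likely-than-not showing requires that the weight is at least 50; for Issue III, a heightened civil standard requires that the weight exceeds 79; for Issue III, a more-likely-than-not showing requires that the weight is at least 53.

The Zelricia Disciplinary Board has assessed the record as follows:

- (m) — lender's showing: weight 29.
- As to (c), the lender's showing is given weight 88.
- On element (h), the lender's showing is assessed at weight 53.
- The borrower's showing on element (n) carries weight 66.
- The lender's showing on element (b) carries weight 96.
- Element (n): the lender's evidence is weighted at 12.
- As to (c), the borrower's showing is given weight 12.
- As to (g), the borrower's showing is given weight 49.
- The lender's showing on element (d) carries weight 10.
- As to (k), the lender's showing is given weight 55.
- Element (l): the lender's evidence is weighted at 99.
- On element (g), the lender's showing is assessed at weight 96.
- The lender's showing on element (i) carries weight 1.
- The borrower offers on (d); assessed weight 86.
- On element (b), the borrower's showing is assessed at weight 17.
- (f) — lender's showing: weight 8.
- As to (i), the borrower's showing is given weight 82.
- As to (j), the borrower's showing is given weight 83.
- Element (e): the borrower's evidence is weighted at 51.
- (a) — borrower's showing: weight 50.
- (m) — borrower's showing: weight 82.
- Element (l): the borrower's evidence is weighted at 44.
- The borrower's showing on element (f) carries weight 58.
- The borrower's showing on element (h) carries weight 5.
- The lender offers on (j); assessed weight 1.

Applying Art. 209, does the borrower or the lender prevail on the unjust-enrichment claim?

— Issue I —
Stage I.1 (borrower, a preponderance, weight is at least 49): (a) 50 ≥ 49 — meets.
  All elements met. The burden passes to the lender.
Stage I.2 (lender, a heightened civil standard, weight exceeds 75): (b) net 96−17=79 > 75 — meets; (c) net 88−12=76 > 75 — meets.
  Stage I.2 carried; the burden shifts to the borrower.
Stage I.3 (borrower, a heightened civil standard, weight exceeds 75): (d) net 86−10=76 > 75 — meets.
  The borrower carries the last stage.
With every stage satisfied, the borrower prevails on this issue.
— Issue II —
Stage II.1 (borrower, a more-likely-than-not showing, weight is at least 50): (e) 51 ≥ 50 — meets; (f) net 58−8=50 ≥ 50 — meets.
  All elements met. The burden passes to the lender.
Stage II.2 (lender, a more-likely-than-not showing, weight is at least 50): (g) net 96−49=47 < 50 — fails; (h) net 53−5=48 < 50 — fails.
  Not every element is met, so the lender fails to carry Stage II.2.
The analysis ends at Stage II.2; the borrower prevails on this issue.
— Issue III —
Stage III.1 — burden on borrower; standard: a heightened civil standard (weight exceeds 79).
    (i): 82 − 1 = 81 > 79 [met]
    (j): 83 − 1 = 82 > 79 [met]
  Stage III.1 carried; the burden shifts to the lender.
Stage III.2 — burden on lender; standard: a more-likely-than-not showing (weight is at least 53).
    (k): 55 ≥ 53 [met]
    (l): 99 − 44 = 55 ≥ 53 [met]
  All elements met. The burden passes to the borrower.
Stage III.3 — burden on borrower; standard: a more-likely-than-not showing (weight is at least 53).
    (m): 82 − 29 = 53 ≥ 53 [met]
    (n): 66 − 12 = 54 ≥ 53 [met]
  Stage III.3 carried; the final stage is satisfied.
All stages carried — the borrower prevails on this issue.
Per-issue: Issue I → borrower; Issue II → borrower; Issue III → borrower. The borrower must prevail on every issue; overall, the borrower prevails.

borrower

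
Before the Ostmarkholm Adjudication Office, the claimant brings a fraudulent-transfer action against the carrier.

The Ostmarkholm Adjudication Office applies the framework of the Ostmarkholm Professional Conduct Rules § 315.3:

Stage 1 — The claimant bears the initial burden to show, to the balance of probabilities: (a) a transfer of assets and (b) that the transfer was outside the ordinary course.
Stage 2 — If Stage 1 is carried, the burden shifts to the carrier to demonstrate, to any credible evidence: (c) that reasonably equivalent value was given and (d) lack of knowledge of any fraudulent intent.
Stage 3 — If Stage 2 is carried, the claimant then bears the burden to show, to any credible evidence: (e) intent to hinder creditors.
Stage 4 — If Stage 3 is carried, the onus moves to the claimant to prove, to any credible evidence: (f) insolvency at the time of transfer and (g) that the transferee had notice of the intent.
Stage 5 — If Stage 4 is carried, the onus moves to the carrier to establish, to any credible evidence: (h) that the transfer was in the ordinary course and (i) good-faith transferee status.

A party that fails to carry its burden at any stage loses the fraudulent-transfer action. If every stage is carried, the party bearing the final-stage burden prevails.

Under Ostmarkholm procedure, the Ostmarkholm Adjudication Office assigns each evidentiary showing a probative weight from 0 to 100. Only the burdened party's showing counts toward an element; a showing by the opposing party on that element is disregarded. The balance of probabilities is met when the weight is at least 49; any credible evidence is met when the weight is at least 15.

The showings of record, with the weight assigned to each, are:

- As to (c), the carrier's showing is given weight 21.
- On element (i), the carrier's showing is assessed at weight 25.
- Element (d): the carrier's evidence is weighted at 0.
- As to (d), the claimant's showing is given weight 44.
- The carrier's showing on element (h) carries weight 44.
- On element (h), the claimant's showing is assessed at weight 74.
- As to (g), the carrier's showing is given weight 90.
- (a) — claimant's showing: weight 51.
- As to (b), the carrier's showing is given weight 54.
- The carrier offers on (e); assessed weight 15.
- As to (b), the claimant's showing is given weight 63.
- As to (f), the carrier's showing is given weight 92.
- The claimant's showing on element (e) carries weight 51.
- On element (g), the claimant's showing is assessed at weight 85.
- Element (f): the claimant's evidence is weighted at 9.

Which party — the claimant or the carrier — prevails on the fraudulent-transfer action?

claimant

Stage 1 — burden on claimant; standard: the balance of probabilities (weight is at least 49).
    (a): 51 ≥ 49 [met]
    (b): 63 (carrier's 54 disregarded) ≥ 49 [met]
  All elements met. The burden passes to the carrier.
Stage 2 — burden on carrier; standard: any credible evidence (weight is at least 15).
    (c): 21 ≥ 15 [met]
    (d): 0 (claimant's 44 disregarded) < 15 [not met]
  Not every element is met, so the carrier fails to carry Stage 2.
The analysis ends at Stage 2; the claimant prevails.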